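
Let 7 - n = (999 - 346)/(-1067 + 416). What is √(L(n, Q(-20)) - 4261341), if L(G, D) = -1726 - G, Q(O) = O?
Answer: I*√1806695449377/651 ≈ 2064.7*I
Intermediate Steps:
n = 5210/651 (n = 7 - (999 - 346)/(-1067 + 416) = 7 - 653/(-651) = 7 - 653*(-1)/651 = 7 - 1*(-653/651) = 7 + 653/651 = 5210/651 ≈ 8.0031)
√(L(n, Q(-20)) - 4261341) = √((-1726 - 1*5210/651) - 4261341) = √((-1726 - 5210/651) - 4261341) = √(-1128836/651 - 4261341) = √(-2775261827/651) = I*√1806695449377/651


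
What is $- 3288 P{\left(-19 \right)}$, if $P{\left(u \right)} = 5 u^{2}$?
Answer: $-5934840$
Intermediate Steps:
$- 3288 P{\left(-19 \right)} = - 3288 \cdot 5 \left(-19\right)^{2} = - 3288 \cdot 5 \cdot 361 = \left(-3288\right) 1805 = -5934840$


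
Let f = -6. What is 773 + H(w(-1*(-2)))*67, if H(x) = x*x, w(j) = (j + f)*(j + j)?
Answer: 17925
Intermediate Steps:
w(j) = 2*j*(-6 + j) (w(j) = (j - 6)*(j + j) = (-6 + j)*(2*j) = 2*j*(-6 + j))
H(x) = x²
773 + H(w(-1*(-2)))*67 = 773 + (2*(-1*(-2))*(-6 - 1*(-2)))²*67 = 773 + (2*2*(-6 + 2))²*67 = 773 + (2*2*(-4))²*67 = 773 + (-16)²*67 = 773 + 256*67 = 773 + 17152 = 17925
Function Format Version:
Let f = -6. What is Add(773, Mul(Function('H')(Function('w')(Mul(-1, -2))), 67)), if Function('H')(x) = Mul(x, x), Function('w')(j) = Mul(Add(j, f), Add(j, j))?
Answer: 17925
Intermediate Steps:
Function('w')(j) = Mul(2, j, Add(-6, j)) (Function('w')(j) = Mul(Add(j, -6), Add(j, j)) = Mul(Add(-6, j), Mul(2, j)) = Mul(2, j, Add(-6, j)))
Function('H')(x) = Pow(x, 2)
Add(773, Mul(Function('H')(Function('w')(Mul(-1, -2))), 67)) = Add(773, Mul(Pow(Mul(2, Mul(-1, -2), Add(-6, Mul(-1, -2))), 2), 67)) = Add(773, Mul(Pow(Mul(2, 2, Add(-6, 2)), 2), 67)) = Add(773, Mul(Pow(Mul(2, 2, -4), 2), 67)) = Add(773, Mul(Pow(-16, 2), 67)) = Add(773, Mul(256, 67)) = Add(773, 17152) = 17925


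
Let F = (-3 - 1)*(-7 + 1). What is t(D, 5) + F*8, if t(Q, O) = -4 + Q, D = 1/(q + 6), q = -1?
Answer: 941/5 ≈ 188.20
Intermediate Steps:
D = 1/5 (D = 1/(-1 + 6) = 1/5 ≈ 0.20000)
F = 24 (F = -4*(-6) = 24)
t(D, 5) + F*8 = (-4 + 1/5) + 24*8 = -19/5 + 192 = 941/5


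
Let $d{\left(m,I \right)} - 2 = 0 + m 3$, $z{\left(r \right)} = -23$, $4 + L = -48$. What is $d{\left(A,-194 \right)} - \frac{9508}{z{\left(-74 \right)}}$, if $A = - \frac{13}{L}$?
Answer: $\frac{38285}{92} \approx 416.14$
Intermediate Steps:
$L = -52$ ($L = -4 - 48 = -52$)
$A = \frac{1}{4}$ ($A = - \frac{13}{-52} = \left(-13\right) \left(- \frac{1}{52}\right) = \frac{1}{4} \approx 0.25$)
$d{\left(m,I \right)} = 2 + 3 m$ ($d{\left(m,I \right)} = 2 + \left(0 + m 3\right) = 2 + \left(0 + 3 m\right) = 2 + 3 m$)
$d{\left(A,-194 \right)} - \frac{9508}{z{\left(-74 \right)}} = \left(2 + 3 \cdot \frac{1}{4}\right) - \frac{9508}{-23} = \left(2 + \frac{3}{4}\right) - 9508 \left(- \frac{1}{23}\right) = \frac{11}{4} - - \frac{9508}{23} = \frac{11}{4} + \frac{9508}{23} = \frac{38285}{92}$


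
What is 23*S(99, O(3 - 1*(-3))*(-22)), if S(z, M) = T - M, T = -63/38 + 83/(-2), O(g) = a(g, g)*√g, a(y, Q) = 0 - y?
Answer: -18860/19 - 3036*√6 ≈ -8429.3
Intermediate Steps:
a(y, Q) = -y
O(g) = -g^(3/2) (O(g) = (-g)*√g = -g^(3/2))
T = -820/19 (T = -63*1/38 + 83*(-½) = -63/38 - 83/2 = -820/19 ≈ -43.158)
S(z, M) = -820/19 - M
23*S(99, O(3 - 1*(-3))*(-22)) = 23*(-820/19 - (-(3 - 1*(-3))^(3/2))*(-22)) = 23*(-820/19 - (-(3 + 3)^(3/2))*(-22)) = 23*(-820/19 - (-6^(3/2))*(-22)) = 23*(-820/19 - (-6*√6)*(-22)) = 23*(-820/19 - 132*√6) = -18860/19 - 3036*√6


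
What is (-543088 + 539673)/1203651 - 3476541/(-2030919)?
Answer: 1392535487602/814839228423 ≈ 1.7090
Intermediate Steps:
(-543088 + 539673)/1203651 - 3476541/(-2030919) = -3415*1/1203651 - 3476541*(-1/2030919) = -3415/1203651 + 1158847/676973 = 1392535487602/814839228423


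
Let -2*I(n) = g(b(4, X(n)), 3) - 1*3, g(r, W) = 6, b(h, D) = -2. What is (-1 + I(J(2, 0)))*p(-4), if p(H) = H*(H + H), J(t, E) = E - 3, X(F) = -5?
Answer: -80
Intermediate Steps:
J(t, E) = -3 + E
p(H) = 2*H**2 (p(H) = H*(2*H) = 2*H**2)
I(n) = -3/2 (I(n) = -(6 - 1*3)/2 = -(6 - 3)/2 = -1/2*3 = -3/2)
(-1 + I(J(2, 0)))*p(-4) = (-1 - 3/2)*(2*(-4)**2) = -5*16 = -5/2*32 = -80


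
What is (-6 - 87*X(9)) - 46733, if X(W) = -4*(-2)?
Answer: -47435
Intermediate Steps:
X(W) = 8
(-6 - 87*X(9)) - 46733 = (-6 - 87*8) - 46733 = (-6 - 696) - 46733 = -702 - 46733 = -47435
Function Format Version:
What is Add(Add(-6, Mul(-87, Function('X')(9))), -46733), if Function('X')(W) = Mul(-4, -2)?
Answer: -47435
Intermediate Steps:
Function('X')(W) = 8
Add(Add(-6, Mul(-87, Function('X')(9))), -46733) = Add(Add(-6, Mul(-87, 8)), -46733) = Add(Add(-6, -696), -46733) = Add(-702, -46733) = -47435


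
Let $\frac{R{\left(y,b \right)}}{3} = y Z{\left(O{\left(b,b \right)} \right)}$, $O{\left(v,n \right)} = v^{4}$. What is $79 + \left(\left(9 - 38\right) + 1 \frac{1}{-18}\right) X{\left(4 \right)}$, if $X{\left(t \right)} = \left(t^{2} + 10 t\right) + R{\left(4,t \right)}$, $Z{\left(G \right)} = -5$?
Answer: $\frac{1757}{9} \approx 195.22$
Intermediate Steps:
$R{\left(y,b \right)} = - 15 y$ ($R{\left(y,b \right)} = 3 y \left(-5\right) = 3 \left(- 5 y\right) = - 15 y$)
$X{\left(t \right)} = -60 + t^{2} + 10 t$ ($X{\left(t \right)} = \left(t^{2} + 10 t\right) - 60 = -60 + t^{2} + 10 t$)
$79 + \left(\left(9 - 38\right) + 1 \frac{1}{-18}\right) X{\left(4 \right)} = 79 + \left(\left(9 - 38\right) + 1 \frac{1}{-18}\right) \left(-60 + 4^{2} + 10 \cdot 4\right) = 79 + \left(-29 + 1 \left(- \frac{1}{18}\right)\right) \left(-60 + 16 + 40\right) = 79 + \left(-29 - \frac{1}{18}\right) \left(-4\right) = 79 - - \frac{1046}{9} = 79 + \frac{1046}{9} = \frac{1757}{9}$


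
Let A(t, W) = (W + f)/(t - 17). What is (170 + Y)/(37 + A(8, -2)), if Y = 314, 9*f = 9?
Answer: 2178/167 ≈ 13.042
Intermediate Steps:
f = 1 (f = (1/9)*9 = 1)
A(t, W) = (1 + W)/(-17 + t) (A(t, W) = (W + 1)/(t - 17) = (1 + W)/(-17 + t))
(170 + Y)/(37 + A(8, -2)) = (170 + 314)/(37 + (1 - 2)/(-17 + 8)) = 484/(37 - 1/(-9)) = 484/(37 - 1/9*(-1)) = 484/(37 + 1/9) = 484/(334/9) = 484*(9/334) = 2178/167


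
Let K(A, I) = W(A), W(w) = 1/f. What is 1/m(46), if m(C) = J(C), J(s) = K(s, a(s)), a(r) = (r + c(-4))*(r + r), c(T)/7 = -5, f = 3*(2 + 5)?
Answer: 21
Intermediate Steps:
f = 21 (f = 3*7 = 21)
c(T) = -35 (c(T) = 7*(-5) = -35)
a(r) = 2*r*(-35 + r) (a(r) = (r - 35)*(r + r) = (-35 + r)*(2*r) = 2*r*(-35 + r))
W(w) = 1/21
K(A, I) = 1/21
J(s) = 1/21
m(C) = 1/21
1/m(46) = 1/(1/21) = 21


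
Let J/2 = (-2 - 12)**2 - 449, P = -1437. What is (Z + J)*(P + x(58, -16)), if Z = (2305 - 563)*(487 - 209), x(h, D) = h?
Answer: -667118830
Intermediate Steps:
J = -506 (J = 2*((-2 - 12)**2 - 449) = 2*((-14)**2 - 449) = 2*(196 - 449) = 2*(-253) = -506)
Z = 484276 (Z = 1742*278 = 484276)
(Z + J)*(P + x(58, -16)) = (484276 - 506)*(-1437 + 58) = 483770*(-1379) = -667118830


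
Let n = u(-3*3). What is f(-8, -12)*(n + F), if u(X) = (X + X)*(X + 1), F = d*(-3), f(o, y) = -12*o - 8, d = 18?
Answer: 7920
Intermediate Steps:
f(o, y) = -8 - 12*o
F = -54 (F = 18*(-3) = -54)
u(X) = 2*X*(1 + X) (u(X) = (2*X)*(1 + X) = 2*X*(1 + X))
n = 144 (n = 2*(-3*3)*(1 - 3*3) = 2*(-9)*(1 - 9) = 2*(-9)*(-8) = 144)
f(-8, -12)*(n + F) = (-8 - 12*(-8))*(144 - 54) = (-8 + 96)*90 = 88*90 = 7920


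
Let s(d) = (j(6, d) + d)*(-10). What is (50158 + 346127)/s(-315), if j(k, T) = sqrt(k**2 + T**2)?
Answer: -2773995/8 - 26419*sqrt(11029)/8 ≈ -6.9356e+5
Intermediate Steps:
j(k, T) = sqrt(T**2 + k**2)
s(d) = -10*d - 10*sqrt(36 + d**2) (s(d) = (sqrt(d**2 + 6**2) + d)*(-10) = (sqrt(d**2 + 36) + d)*(-10) = (sqrt(36 + d**2) + d)*(-10) = (d + sqrt(36 + d**2))*(-10) = -10*d - 10*sqrt(36 + d**2))
(50158 + 346127)/s(-315) = (50158 + 346127)/(-10*(-315) - 10*sqrt(36 + (-315)**2)) = 396285/(3150 - 10*sqrt(36 + 99225)) = 396285/(3150 - 30*sqrt(11029))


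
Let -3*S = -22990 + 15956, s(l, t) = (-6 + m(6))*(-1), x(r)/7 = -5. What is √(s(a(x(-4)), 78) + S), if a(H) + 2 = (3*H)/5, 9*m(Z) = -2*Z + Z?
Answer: √21162/3 ≈ 48.491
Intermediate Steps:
m(Z) = -Z/9 (m(Z) = (-2*Z + Z)/9 = (-Z)/9 = -Z/9)
x(r) = -35 (x(r) = 7*(-5) = -35)
a(H) = -2 + 3*H/5 (a(H) = -2 + (3*H)/5 = -2 + (3*H)*(⅕) = -2 + 3*H/5)
s(l, t) = 20/3 (s(l, t) = (-6 - ⅑*6)*(-1) = (-6 - ⅔)*(-1) = -20/3*(-1) = 20/3)
S = 7034/3 (S = -(-22990 + 15956)/3 = -⅓*(-7034) = 7034/3 ≈ 2344.7)
√(s(a(x(-4)), 78) + S) = √(20/3 + 7034/3) = √(7054/3) = √21162/3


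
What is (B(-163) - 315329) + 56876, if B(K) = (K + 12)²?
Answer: -235652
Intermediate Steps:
B(K) = (12 + K)²
(B(-163) - 315329) + 56876 = ((12 - 163)² - 315329) + 56876 = ((-151)² - 315329) + 56876 = (22801 - 315329) + 56876 = -292528 + 56876 = -235652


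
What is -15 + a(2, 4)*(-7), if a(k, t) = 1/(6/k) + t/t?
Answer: -73/3 ≈ -24.333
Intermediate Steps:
a(k, t) = 1 + k/6 (a(k, t) = 1*(k/6) + 1 = k/6 + 1 = 1 + k/6)
-15 + a(2, 4)*(-7) = -15 + (1 + (1/6)*2)*(-7) = -15 + (1 + 1/3)*(-7) = -15 + (4/3)*(-7) = -15 - 28/3 = -73/3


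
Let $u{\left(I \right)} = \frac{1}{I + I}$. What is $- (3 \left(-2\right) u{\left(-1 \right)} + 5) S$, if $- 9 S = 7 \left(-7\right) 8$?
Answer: $- \frac{3136}{9} \approx -348.44$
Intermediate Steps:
$u{\left(I \right)} = \frac{1}{2 I}$
$S = \frac{392}{9}$ ($S = - \frac{7 \left(-7\right) 8}{9} = - \frac{\left(-49\right) 8}{9} = \left(- \frac{1}{9}\right) \left(-392\right) = \frac{392}{9} \approx 43.556$)
$- (3 \left(-2\right) u{\left(-1 \right)} + 5) S = - (3 \left(-2\right) \frac{1}{2 \left(-1\right)} + 5) \frac{392}{9} = - (- 6 \cdot \frac{1}{2} \left(-1\right) + 5) \frac{392}{9} = - (\left(-6\right) \left(- \frac{1}{2}\right) + 5) \frac{392}{9} = - (3 + 5) \frac{392}{9} = \left(-1\right) 8 \cdot \frac{392}{9} = \left(-8\right) \frac{392}{9} = - \frac{3136}{9}$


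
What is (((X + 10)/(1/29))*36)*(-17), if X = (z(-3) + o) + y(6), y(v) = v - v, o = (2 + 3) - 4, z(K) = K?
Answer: -141984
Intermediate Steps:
o = 1 (o = 5 - 4 = 1)
y(v) = 0
X = -2 (X = (-3 + 1) + 0 = -2 + 0 = -2)
(((X + 10)/(1/29))*36)*(-17) = (((-2 + 10)/(1/29))*36)*(-17) = ((8/(1/29))*36)*(-17) = ((8*29)*36)*(-17) = (232*36)*(-17) = 8352*(-17) = -141984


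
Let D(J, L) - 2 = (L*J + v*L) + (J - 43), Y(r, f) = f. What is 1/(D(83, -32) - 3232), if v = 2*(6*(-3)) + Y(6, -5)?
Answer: -1/4534 ≈ -0.00022056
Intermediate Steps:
v = -41 (v = 2*(6*(-3)) - 5 = 2*(-18) - 5 = -36 - 5 = -41)
D(J, L) = -41 + J - 41*L + J*L (D(J, L) = 2 + ((L*J - 41*L) + (J - 43)) = 2 + ((J*L - 41*L) + (-43 + J)) = 2 + ((-41*L + J*L) + (-43 + J)) = 2 + (-43 + J - 41*L + J*L) = -41 + J - 41*L + J*L)
1/(D(83, -32) - 3232) = 1/((-41 + 83 - 41*(-32) + 83*(-32)) - 3232) = 1/((-41 + 83 + 1312 - 2656) - 3232) = 1/(-1302 - 3232) = 1/(-4534) = -1/4534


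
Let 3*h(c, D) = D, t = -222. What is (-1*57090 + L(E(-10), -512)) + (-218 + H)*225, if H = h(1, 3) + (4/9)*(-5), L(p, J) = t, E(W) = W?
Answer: -106637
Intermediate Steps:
L(p, J) = -222
h(c, D) = D/3
H = -11/9 (H = (1/3)*3 + (4/9)*(-5) = 1 + (4*(1/9))*(-5) = 1 + (4/9)*(-5) = 1 - 20/9 = -11/9 ≈ -1.2222)
(-1*57090 + L(E(-10), -512)) + (-218 + H)*225 = (-1*57090 - 222) + (-218 - 11/9)*225 = (-57090 - 222) - 1973/9*225 = -57312 - 49325 = -106637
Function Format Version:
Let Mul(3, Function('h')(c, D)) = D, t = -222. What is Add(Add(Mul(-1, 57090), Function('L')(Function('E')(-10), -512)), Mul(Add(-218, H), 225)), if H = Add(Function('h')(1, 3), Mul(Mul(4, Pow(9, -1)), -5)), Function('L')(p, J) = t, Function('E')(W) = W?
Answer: -106637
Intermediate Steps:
Function('L')(p, J) = -222
Function('h')(c, D) = Mul(Rational(1, 3), D)
H = Rational(-11, 9) (H = Add(Mul(Rational(1, 3), 3), Mul(Mul(4, Pow(9, -1)), -5)) = Add(1, Mul(Mul(4, Rational(1, 9)), -5)) = Add(1, Mul(Rational(4, 9), -5)) = Add(1, Rational(-20, 9)) = Rational(-11, 9) ≈ -1.2222)
Add(Add(Mul(-1, 57090), Function('L')(Function('E')(-10), -512)), Mul(Add(-218, H), 225)) = Add(Add(Mul(-1, 57090), -222), Mul(Add(-218, Rational(-11, 9)), 225)) = Add(Add(-57090, -222), Mul(Rational(-1973, 9), 225)) = Add(-57312, -49325) = -106637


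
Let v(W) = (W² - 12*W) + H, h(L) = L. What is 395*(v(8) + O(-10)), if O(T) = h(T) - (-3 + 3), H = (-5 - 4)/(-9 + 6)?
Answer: -15405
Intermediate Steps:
H = 3 (H = -9/(-3) = -9*(-⅓) = 3)
v(W) = 3 + W² - 12*W (v(W) = (W² - 12*W) + 3 = 3 + W² - 12*W)
O(T) = T (O(T) = T - (-3 + 3) = T - 1*0 = T + 0 = T)
395*(v(8) + O(-10)) = 395*((3 + 8² - 12*8) - 10) = 395*((3 + 64 - 96) - 10) = 395*(-29 - 10) = 395*(-39) = -15405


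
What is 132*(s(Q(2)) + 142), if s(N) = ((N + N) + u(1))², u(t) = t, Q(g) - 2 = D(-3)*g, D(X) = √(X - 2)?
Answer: 11484 + 5280*I*√5 ≈ 11484.0 + 11806.0*I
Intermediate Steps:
D(X) = √(-2 + X)
Q(g) = 2 + I*g*√5 (Q(g) = 2 + √(-2 - 3)*g = 2 + √(-5)*g = 2 + (I*√5)*g = 2 + I*g*√5)
s(N) = (1 + 2*N)² (s(N) = ((N + N) + 1)² = (2*N + 1)² = (1 + 2*N)²)
132*(s(Q(2)) + 142) = 132*((1 + 2*(2 + I*2*√5))² + 142) = 132*((1 + 2*(2 + 2*I*√5))² + 142) = 132*((1 + (4 + 4*I*√5))² + 142) = 132*((5 + 4*I*√5)² + 142) = 132*(142 + (5 + 4*I*√5)²) = 18744 + 132*(5 + 4*I*√5)²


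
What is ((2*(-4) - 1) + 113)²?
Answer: 10816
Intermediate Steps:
((2*(-4) - 1) + 113)² = ((-8 - 1) + 113)² = (-9 + 113)² = 104² = 10816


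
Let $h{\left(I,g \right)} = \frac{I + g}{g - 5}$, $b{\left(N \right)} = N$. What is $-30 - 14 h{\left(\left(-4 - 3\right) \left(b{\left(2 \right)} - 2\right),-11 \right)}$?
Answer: $- \frac{317}{8} \approx -39.625$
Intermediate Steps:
$h{\left(I,g \right)} = \frac{I + g}{-5 + g}$
$-30 - 14 h{\left(\left(-4 - 3\right) \left(b{\left(2 \right)} - 2\right),-11 \right)} = -30 - 14 \frac{\left(-4 - 3\right) \left(2 - 2\right) - 11}{-5 - 11} = -30 - 14 \frac{\left(-4 - 3\right) 0 - 11}{-16} = -30 - 14 \left(- \frac{\left(-7\right) 0 - 11}{16}\right) = -30 - 14 \left(- \frac{0 - 11}{16}\right) = -30 - 14 \left(\left(- \frac{1}{16}\right) \left(-11\right)\right) = -30 - \frac{77}{8} = - \frac{317}{8}$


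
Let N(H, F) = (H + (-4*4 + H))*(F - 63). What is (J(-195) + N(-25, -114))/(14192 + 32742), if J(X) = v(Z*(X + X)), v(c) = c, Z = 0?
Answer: 5841/23467 ≈ 0.24890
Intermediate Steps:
J(X) = 0 (J(X) = 0*(X + X) = 0*(2*X) = 0)
N(H, F) = (-63 + F)*(-16 + 2*H) (N(H, F) = (H + (-16 + H))*(-63 + F) = (-16 + 2*H)*(-63 + F) = (-63 + F)*(-16 + 2*H))
(J(-195) + N(-25, -114))/(14192 + 32742) = (0 + (1008 - 126*(-25) - 16*(-114) + 2*(-114)*(-25)))/(14192 + 32742) = (0 + (1008 + 3150 + 1824 + 5700))/46934 = (0 + 11682)*(1/46934) = 11682*(1/46934) = 5841/23467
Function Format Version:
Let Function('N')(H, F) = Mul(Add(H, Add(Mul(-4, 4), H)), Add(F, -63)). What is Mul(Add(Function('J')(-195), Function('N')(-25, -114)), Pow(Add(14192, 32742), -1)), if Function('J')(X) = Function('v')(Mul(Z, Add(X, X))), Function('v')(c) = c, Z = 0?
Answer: Rational(5841, 23467) ≈ 0.24890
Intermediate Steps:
Function('J')(X) = 0 (Function('J')(X) = Mul(0, Add(X, X)) = Mul(0, Mul(2, X)) = 0)
Function('N')(H, F) = Mul(Add(-63, F), Add(-16, Mul(2, H))) (Function('N')(H, F) = Mul(Add(H, Add(-16, H)), Add(-63, F)) = Mul(Add(-16, Mul(2, H)), Add(-63, F)) = Mul(Add(-63, F), Add(-16, Mul(2, H))))
Mul(Add(Function('J')(-195), Function('N')(-25, -114)), Pow(Add(14192, 32742), -1)) = Mul(Add(0, Add(1008, Mul(-126, -25), Mul(-16, -114), Mul(2, -114, -25))), Pow(Add(14192, 32742), -1)) = Mul(Add(0, Add(1008, 3150, 1824, 5700)), Pow(46934, -1)) = Mul(Add(0, 11682), Rational(1, 46934)) = Mul(11682, Rational(1, 46934)) = Rational(5841, 23467)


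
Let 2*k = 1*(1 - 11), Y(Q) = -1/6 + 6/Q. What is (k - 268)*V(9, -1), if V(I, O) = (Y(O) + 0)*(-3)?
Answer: -10101/2 ≈ -5050.5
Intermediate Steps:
Y(Q) = -⅙ + 6/Q (Y(Q) = -1*⅙ + 6/Q = -⅙ + 6/Q)
V(I, O) = -(36 - O)/(2*O) (V(I, O) = ((36 - O)/(6*O) + 0)*(-3) = ((36 - O)/(6*O))*(-3) = -(36 - O)/(2*O))
k = -5 (k = (1*(1 - 11))/2 = (1*(-10))/2 = (½)*(-10) = -5)
(k - 268)*V(9, -1) = (-5 - 268)*((½)*(-36 - 1)/(-1)) = -273*(-1)*(-37)/2 = -273*37/2 = -10101/2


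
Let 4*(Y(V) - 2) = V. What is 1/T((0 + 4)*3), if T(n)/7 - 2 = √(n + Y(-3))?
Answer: -8/259 + 2*√53/259 ≈ 0.025329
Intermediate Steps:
Y(V) = 2 + V/4
T(n) = 14 + 7*√(5/4 + n) (T(n) = 14 + 7*√(n + (2 + (¼)*(-3))) = 14 + 7*√(n + (2 - ¾)) = 14 + 7*√(n + 5/4) = 14 + 7*√(5/4 + n))
1/T((0 + 4)*3) = 1/(14 + 7*√(5 + 4*((0 + 4)*3))/2) = 1/(14 + 7*√(5 + 4*(4*3))/2) = 1/(14 + 7*√(5 + 4*12)/2) = 1/(14 + 7*√(5 + 48)/2) = 1/(14 + 7*√53/2)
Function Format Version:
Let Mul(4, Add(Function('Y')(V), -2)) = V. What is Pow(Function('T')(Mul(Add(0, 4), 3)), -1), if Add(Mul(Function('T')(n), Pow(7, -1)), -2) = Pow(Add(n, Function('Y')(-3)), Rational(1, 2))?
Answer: Add(Rational(-8, 259), Mul(Rational(2, 259), Pow(53, Rational(1, 2)))) ≈ 0.025329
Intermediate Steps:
Function('Y')(V) = Add(2, Mul(Rational(1, 4), V))
Function('T')(n) = Add(14, Mul(7, Pow(Add(Rational(5, 4), n), Rational(1, 2)))) (Function('T')(n) = Add(14, Mul(7, Pow(Add(n, Add(2, Mul(Rational(1, 4), -3))), Rational(1, 2)))) = Add(14, Mul(7, Pow(Add(n, Add(2, Rational(-3, 4))), Rational(1, 2)))) = Add(14, Mul(7, Pow(Add(n, Rational(5, 4)), Rational(1, 2)))) = Add(14, Mul(7, Pow(Add(Rational(5, 4), n), Rational(1, 2)))))
Pow(Function('T')(Mul(Add(0, 4), 3)), -1) = Pow(Add(14, Mul(Rational(7, 2), Pow(Add(5, Mul(4, Mul(Add(0, 4), 3))), Rational(1, 2)))), -1) = Pow(Add(14, Mul(Rational(7, 2), Pow(Add(5, Mul(4, Mul(4, 3))), Rational(1, 2)))), -1) = Pow(Add(14, Mul(Rational(7, 2), Pow(Add(5, Mul(4, 12)), Rational(1, 2)))), -1) = Pow(Add(14, Mul(Rational(7, 2), Pow(Add(5, 48), Rational(1, 2)))), -1) = Pow(Add(14, Mul(Rational(7, 2), Pow(53, Rational(1, 2)))), -1)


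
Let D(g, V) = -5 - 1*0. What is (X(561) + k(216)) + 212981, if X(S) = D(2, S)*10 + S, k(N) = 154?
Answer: 213646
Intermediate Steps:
D(g, V) = -5 (D(g, V) = -5 + 0 = -5)
X(S) = -50 + S (X(S) = -5*10 + S = -50 + S)
(X(561) + k(216)) + 212981 = ((-50 + 561) + 154) + 212981 = (511 + 154) + 212981 = 665 + 212981 = 213646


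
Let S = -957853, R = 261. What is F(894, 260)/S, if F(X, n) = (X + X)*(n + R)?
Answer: -931548/957853 ≈ -0.97254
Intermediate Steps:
F(X, n) = 2*X*(261 + n) (F(X, n) = (X + X)*(n + 261) = (2*X)*(261 + n) = 2*X*(261 + n))
F(894, 260)/S = (2*894*(261 + 260))/(-957853) = (2*894*521)*(-1/957853) = 931548*(-1/957853) = -931548/957853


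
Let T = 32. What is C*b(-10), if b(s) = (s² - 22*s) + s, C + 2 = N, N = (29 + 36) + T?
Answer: 29450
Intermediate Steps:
N = 97 (N = (29 + 36) + 32 = 65 + 32 = 97)
C = 95 (C = -2 + 97 = 95)
b(s) = s² - 21*s
C*b(-10) = 95*(-10*(-21 - 10)) = 95*(-10*(-31)) = 95*310 = 29450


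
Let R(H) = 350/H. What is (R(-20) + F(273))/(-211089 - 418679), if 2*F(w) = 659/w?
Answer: 556/21490833 ≈ 2.5872e-5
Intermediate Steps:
F(w) = 659/(2*w) (F(w) = (659/w)/2 = 659/(2*w))
(R(-20) + F(273))/(-211089 - 418679) = (350/(-20) + (659/2)/273)/(-211089 - 418679) = (350*(-1/20) + (659/2)*(1/273))/(-629768) = (-35/2 + 659/546)*(-1/629768) = -4448/273*(-1/629768) = 556/21490833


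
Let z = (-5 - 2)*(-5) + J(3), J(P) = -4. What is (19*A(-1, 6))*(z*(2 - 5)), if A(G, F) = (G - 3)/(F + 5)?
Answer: 7068/11 ≈ 642.54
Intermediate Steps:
A(G, F) = (-3 + G)/(5 + F)
z = 31 (z = (-5 - 2)*(-5) - 4 = -7*(-5) - 4 = 35 - 4 = 31)
(19*A(-1, 6))*(z*(2 - 5)) = (19*((-3 - 1)/(5 + 6)))*(31*(2 - 5)) = (19*(-4/11))*(31*(-3)) = (19*((1/11)*(-4)))*(-93) = (19*(-4/11))*(-93) = -76/11*(-93) = 7068/11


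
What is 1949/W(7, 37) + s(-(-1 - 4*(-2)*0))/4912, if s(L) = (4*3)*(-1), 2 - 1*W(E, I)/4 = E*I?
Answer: -299557/157798 ≈ -1.8984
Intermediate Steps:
W(E, I) = 8 - 4*E*I
s(L) = -12 (s(L) = 12*(-1) = -12)
1949/W(7, 37) + s(-(-1 - 4*(-2)*0))/4912 = 1949/(8 - 4*7*37) - 12/4912 = 1949/(8 - 1036) - 12*1/4912 = 1949/(-1028) - 3/1228 = 1949*(-1/1028) - 3/1228 = -1949/1028 - 3/1228 = -299557/157798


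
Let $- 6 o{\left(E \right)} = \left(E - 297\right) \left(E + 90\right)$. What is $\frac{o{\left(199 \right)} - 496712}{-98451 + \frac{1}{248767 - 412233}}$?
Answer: $\frac{241271729350}{48280173501} \approx 4.9973$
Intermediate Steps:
$o{\left(E \right)} = - \frac{\left(-297 + E\right) \left(90 + E\right)}{6}$ ($o{\left(E \right)} = - \frac{\left(E - 297\right) \left(E + 90\right)}{6} = - \frac{\left(-297 + E\right) \left(90 + E\right)}{6}$)
$\frac{o{\left(199 \right)} - 496712}{-98451 + \frac{1}{248767 - 412233}} = \frac{\left(4455 - \frac{199^{2}}{6} + \frac{69}{2} \cdot 199\right) - 496712}{-98451 + \frac{1}{248767 - 412233}} = \frac{\left(4455 - \frac{39601}{6} + \frac{13731}{2}\right) - 496712}{-98451 + \frac{1}{-163466}} = \frac{\left(4455 - \frac{39601}{6} + \frac{13731}{2}\right) - 496712}{-98451 - \frac{1}{163466}} = \frac{\frac{14161}{3} - 496712}{- \frac{16093391167}{163466}} = \left(- \frac{1475975}{3}\right) \left(- \frac{163466}{16093391167}\right) = \frac{241271729350}{48280173501}$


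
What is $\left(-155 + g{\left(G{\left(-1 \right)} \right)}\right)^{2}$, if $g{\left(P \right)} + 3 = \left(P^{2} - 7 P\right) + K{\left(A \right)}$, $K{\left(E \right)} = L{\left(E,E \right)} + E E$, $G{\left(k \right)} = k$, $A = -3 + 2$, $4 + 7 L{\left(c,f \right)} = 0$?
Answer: $\frac{1096209}{49} \approx 22372.0$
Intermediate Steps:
$L{\left(c,f \right)} = - \frac{4}{7}$ ($L{\left(c,f \right)} = - \frac{4}{7} + \frac{1}{7} \cdot 0 = - \frac{4}{7} + 0 = - \frac{4}{7}$)
$A = -1$
$K{\left(E \right)} = - \frac{4}{7} + E^{2}$ ($K{\left(E \right)} = - \frac{4}{7} + E E = - \frac{4}{7} + E^{2}$)
$g{\left(P \right)} = - \frac{18}{7} + P^{2} - 7 P$ ($g{\left(P \right)} = -3 - \left(\frac{4}{7} - 1 - P^{2} + 7 P\right) = -3 + \left(\left(P^{2} - 7 P\right) + \left(- \frac{4}{7} + 1\right)\right) = -3 + \left(\left(P^{2} - 7 P\right) + \frac{3}{7}\right) = -3 + \left(\frac{3}{7} + P^{2} - 7 P\right) = - \frac{18}{7} + P^{2} - 7 P$)
$\left(-155 + g{\left(G{\left(-1 \right)} \right)}\right)^{2} = \left(-155 - \left(- \frac{31}{7} - 1\right)\right)^{2} = \left(-155 + \left(- \frac{18}{7} + 1 + 7\right)\right)^{2} = \left(-155 + \frac{38}{7}\right)^{2} = \left(- \frac{1047}{7}\right)^{2} = \frac{1096209}{49}$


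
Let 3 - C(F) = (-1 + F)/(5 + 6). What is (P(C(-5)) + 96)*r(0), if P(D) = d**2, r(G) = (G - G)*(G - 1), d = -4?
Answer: 0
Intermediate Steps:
C(F) = 34/11 - F/11 (C(F) = 3 - (-1 + F)/(5 + 6) = 3 - (-1 + F)/11 = 3 - (-1/11 + F/11) = 3 + (1/11 - F/11) = 34/11 - F/11)
r(G) = 0 (r(G) = 0*(-1 + G) = 0)
P(D) = 16 (P(D) = (-4)**2 = 16)
(P(C(-5)) + 96)*r(0) = (16 + 96)*0 = 112*0 = 0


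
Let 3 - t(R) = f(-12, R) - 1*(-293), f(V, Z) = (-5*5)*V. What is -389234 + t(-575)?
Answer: -389824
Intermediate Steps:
f(V, Z) = -25*V
t(R) = -590 (t(R) = 3 - (-25*(-12) - 1*(-293)) = 3 - (300 + 293) = 3 - 1*593 = 3 - 593 = -590)
-389234 + t(-575) = -389234 - 590 = -389824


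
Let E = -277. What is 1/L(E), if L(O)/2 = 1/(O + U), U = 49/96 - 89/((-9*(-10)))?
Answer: -399569/2880 ≈ -138.74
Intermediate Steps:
U = -689/1440 (U = 49*(1/96) - 89/90 = 49/96 - 89*1/90 = 49/96 - 89/90 = -689/1440 ≈ -0.47847)
L(O) = 2/(-689/1440 + O) (L(O) = 2/(O - 689/1440) = 2/(-689/1440 + O))
1/L(E) = 1/(2880/(-689 + 1440*(-277))) = 1/(2880/(-689 - 398880)) = 1/(2880/(-399569)) = 1/(2880*(-1/399569)) = 1/(-2880/399569) = -399569/2880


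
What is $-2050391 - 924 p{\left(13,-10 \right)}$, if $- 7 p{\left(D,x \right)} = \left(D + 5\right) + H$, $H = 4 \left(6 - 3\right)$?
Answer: $-2046431$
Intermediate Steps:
$H = 12$ ($H = 4 \cdot 3 = 12$)
$p{\left(D,x \right)} = - \frac{17}{7} - \frac{D}{7}$ ($p{\left(D,x \right)} = - \frac{\left(D + 5\right) + 12}{7} = - \frac{\left(5 + D\right) + 12}{7} = - \frac{17 + D}{7} = - \frac{17}{7} - \frac{D}{7}$)
$-2050391 - 924 p{\left(13,-10 \right)} = -2050391 - 924 \left(- \frac{17}{7} - \frac{13}{7}\right) = -2050391 - 924 \left(- \frac{30}{7}\right) = -2050391 - -3960 = -2050391 + 3960 = -2046431$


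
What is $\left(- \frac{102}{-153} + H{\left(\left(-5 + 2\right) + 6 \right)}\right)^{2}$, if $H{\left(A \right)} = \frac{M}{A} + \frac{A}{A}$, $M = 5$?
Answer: $\frac{100}{9} \approx 11.111$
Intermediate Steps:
$H{\left(A \right)} = 1 + \frac{5}{A}$ ($H{\left(A \right)} = \frac{5}{A} + \frac{A}{A} = \frac{5}{A} + 1 = 1 + \frac{5}{A}$)
$\left(- \frac{102}{-153} + H{\left(\left(-5 + 2\right) + 6 \right)}\right)^{2} = \left(- \frac{102}{-153} + \frac{5 + \left(\left(-5 + 2\right) + 6\right)}{\left(-5 + 2\right) + 6}\right)^{2} = \left(\left(-102\right) \left(- \frac{1}{153}\right) + \frac{5 + \left(-3 + 6\right)}{-3 + 6}\right)^{2} = \left(\frac{2}{3} + \frac{5 + 3}{3}\right)^{2} = \left(\frac{2}{3} + \frac{1}{3} \cdot 8\right)^{2} = \left(\frac{2}{3} + \frac{8}{3}\right)^{2} = \left(\frac{10}{3}\right)^{2} = \frac{100}{9}$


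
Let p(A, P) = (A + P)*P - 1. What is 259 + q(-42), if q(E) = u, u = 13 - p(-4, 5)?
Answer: 268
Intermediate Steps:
p(A, P) = -1 + P*(A + P) (p(A, P) = P*(A + P) - 1 = -1 + P*(A + P))
u = 9 (u = 13 - (-1 + 5² - 4*5) = 13 - (-1 + 25 - 20) = 13 - 1*4 = 13 - 4 = 9)
q(E) = 9
259 + q(-42) = 259 + 9 = 268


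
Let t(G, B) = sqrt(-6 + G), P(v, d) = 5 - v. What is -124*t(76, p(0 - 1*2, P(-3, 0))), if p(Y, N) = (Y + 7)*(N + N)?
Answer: -124*sqrt(70) ≈ -1037.5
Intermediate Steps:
p(Y, N) = 2*N*(7 + Y) (p(Y, N) = (7 + Y)*(2*N) = 2*N*(7 + Y))
-124*t(76, p(0 - 1*2, P(-3, 0))) = -124*sqrt(-6 + 76) = -124*sqrt(70)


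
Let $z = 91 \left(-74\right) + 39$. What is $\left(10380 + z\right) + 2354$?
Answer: $6039$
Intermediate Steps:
$z = -6695$ ($z = -6734 + 39 = -6695$)
$\left(10380 + z\right) + 2354 = \left(10380 - 6695\right) + 2354 = 3685 + 2354 = 6039$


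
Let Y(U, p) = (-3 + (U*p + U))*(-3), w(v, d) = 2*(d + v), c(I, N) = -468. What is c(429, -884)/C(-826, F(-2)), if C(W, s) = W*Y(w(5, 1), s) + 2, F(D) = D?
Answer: 117/9292 ≈ 0.012591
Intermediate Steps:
w(v, d) = 2*d + 2*v
Y(U, p) = 9 - 3*U - 3*U*p (Y(U, p) = (-3 + (U + U*p))*(-3) = (-3 + U + U*p)*(-3) = 9 - 3*U - 3*U*p)
C(W, s) = 2 + W*(-27 - 36*s) (C(W, s) = W*(9 - 3*(2*1 + 2*5) - 3*(2*1 + 2*5)*s) + 2 = W*(9 - 3*(2 + 10) - 3*(2 + 10)*s) + 2 = W*(9 - 3*12 - 3*12*s) + 2 = W*(9 - 36 - 36*s) + 2 = W*(-27 - 36*s) + 2 = 2 + W*(-27 - 36*s))
c(429, -884)/C(-826, F(-2)) = -468/(2 - 9*(-826)*(3 + 4*(-2))) = -468/(2 - 9*(-826)*(3 - 8)) = -468/(2 - 9*(-826)*(-5)) = -468/(2 - 37170) = -468/(-37168) = -468*(-1/37168) = 117/9292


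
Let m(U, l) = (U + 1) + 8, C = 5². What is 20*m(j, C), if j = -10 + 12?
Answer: 220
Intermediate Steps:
j = 2
C = 25
m(U, l) = 9 + U (m(U, l) = (1 + U) + 8 = 9 + U)
20*m(j, C) = 20*(9 + 2) = 20*11 = 220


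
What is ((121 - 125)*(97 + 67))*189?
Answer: -123984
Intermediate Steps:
((121 - 125)*(97 + 67))*189 = -4*164*189 = -656*189 = -123984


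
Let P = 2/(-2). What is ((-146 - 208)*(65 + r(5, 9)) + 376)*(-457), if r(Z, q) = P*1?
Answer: 10181960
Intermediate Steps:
P = -1 (P = 2*(-1/2) = -1)
r(Z, q) = -1 (r(Z, q) = -1*1 = -1)
((-146 - 208)*(65 + r(5, 9)) + 376)*(-457) = ((-146 - 208)*(65 - 1) + 376)*(-457) = (-354*64 + 376)*(-457) = (-22656 + 376)*(-457) = -22280*(-457) = 10181960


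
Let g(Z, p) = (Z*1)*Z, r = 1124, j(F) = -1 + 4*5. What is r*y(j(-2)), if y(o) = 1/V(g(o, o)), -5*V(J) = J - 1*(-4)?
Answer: -1124/73 ≈ -15.397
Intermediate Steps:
j(F) = 19 (j(F) = -1 + 20 = 19)
g(Z, p) = Z² (g(Z, p) = Z*Z = Z²)
V(J) = -⅘ - J/5 (V(J) = -(J - 1*(-4))/5 = -(J + 4)/5 = -(4 + J)/5 = -⅘ - J/5)
y(o) = 1/(-⅘ - o²/5)
r*y(j(-2)) = 1124*(-5/(4 + 19²)) = 1124*(-5/(4 + 361)) = 1124*(-5/365) = 1124*(-5*1/365) = 1124*(-1/73) = -1124/73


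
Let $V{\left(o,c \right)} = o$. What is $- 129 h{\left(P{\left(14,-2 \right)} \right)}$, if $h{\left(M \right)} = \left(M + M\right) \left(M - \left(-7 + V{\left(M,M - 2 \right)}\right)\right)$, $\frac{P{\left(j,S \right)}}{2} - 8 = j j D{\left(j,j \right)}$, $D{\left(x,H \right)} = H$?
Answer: $-9940224$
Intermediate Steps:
$P{\left(j,S \right)} = 16 + 2 j^{3}$ ($P{\left(j,S \right)} = 16 + 2 j j j = 16 + 2 j^{2} j = 16 + 2 j^{3}$)
$h{\left(M \right)} = 14 M$ ($h{\left(M \right)} = \left(M + M\right) \left(M - \left(-7 + M\right)\right) = 2 M 7 = 14 M$)
$- 129 h{\left(P{\left(14,-2 \right)} \right)} = - 129 \cdot 14 \left(16 + 2 \cdot 14^{3}\right) = - 129 \cdot 14 \left(16 + 2 \cdot 2744\right) = - 129 \cdot 14 \left(16 + 5488\right) = - 129 \cdot 14 \cdot 5504 = \left(-129\right) 77056 = -9940224$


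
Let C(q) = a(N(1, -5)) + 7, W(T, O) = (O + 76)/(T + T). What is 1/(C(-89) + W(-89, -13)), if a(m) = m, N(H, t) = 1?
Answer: 178/1361 ≈ 0.13079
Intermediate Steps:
W(T, O) = (76 + O)/(2*T) (W(T, O) = (76 + O)/((2*T)) = (76 + O)*(1/(2*T)) = (76 + O)/(2*T))
C(q) = 8 (C(q) = 1 + 7 = 8)
1/(C(-89) + W(-89, -13)) = 1/(8 + (½)*(76 - 13)/(-89)) = 1/(8 + (½)*(-1/89)*63) = 1/(8 - 63/178) = 1/(1361/178) = 178/1361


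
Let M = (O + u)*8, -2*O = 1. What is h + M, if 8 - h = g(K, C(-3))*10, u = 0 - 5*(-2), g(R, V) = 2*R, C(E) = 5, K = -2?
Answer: 124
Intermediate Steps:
O = -1/2 (O = -1/2*1 = -1/2 ≈ -0.50000)
u = 10 (u = 0 + 10 = 10)
h = 48 (h = 8 - 2*(-2)*10 = 8 - (-4)*10 = 8 - 1*(-40) = 8 + 40 = 48)
M = 76 (M = (-1/2 + 10)*8 = (19/2)*8 = 76)
h + M = 48 + 76 = 124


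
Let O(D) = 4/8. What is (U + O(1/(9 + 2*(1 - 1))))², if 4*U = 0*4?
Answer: ¼ ≈ 0.25000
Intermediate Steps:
O(D) = ½ (O(D) = 4*(⅛) = ½)
U = 0 (U = (0*4)/4 = (¼)*0 = 0)
(U + O(1/(9 + 2*(1 - 1))))² = (0 + ½)² = (½)² = ¼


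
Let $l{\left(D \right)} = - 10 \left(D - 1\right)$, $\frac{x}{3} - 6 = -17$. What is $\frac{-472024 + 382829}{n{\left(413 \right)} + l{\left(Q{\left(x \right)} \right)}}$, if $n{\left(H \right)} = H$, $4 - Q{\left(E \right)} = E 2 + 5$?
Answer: $\frac{89195}{227} \approx 392.93$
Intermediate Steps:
$x = -33$ ($x = 18 + 3 \left(-17\right) = 18 - 51 = -33$)
$Q{\left(E \right)} = -1 - 2 E$ ($Q{\left(E \right)} = 4 - \left(E 2 + 5\right) = 4 - \left(2 E + 5\right) = 4 - \left(5 + 2 E\right) = -1 - 2 E$)
$l{\left(D \right)} = 10 - 10 D$ ($l{\left(D \right)} = - 10 \left(-1 + D\right) = 10 - 10 D$)
$\frac{-472024 + 382829}{n{\left(413 \right)} + l{\left(Q{\left(x \right)} \right)}} = \frac{-472024 + 382829}{413 + \left(10 - 10 \left(-1 - -66\right)\right)} = - \frac{89195}{413 + \left(10 - 10 \left(-1 + 66\right)\right)} = - \frac{89195}{413 + \left(10 - 650\right)} = - \frac{89195}{413 - 640} = - \frac{89195}{-227} = \left(-89195\right) \left(- \frac{1}{227}\right) = \frac{89195}{227}$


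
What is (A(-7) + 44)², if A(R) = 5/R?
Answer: 91809/49 ≈ 1873.7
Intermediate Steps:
(A(-7) + 44)² = (5/(-7) + 44)² = (5*(-⅐) + 44)² = (-5/7 + 44)² = (303/7)² = 91809/49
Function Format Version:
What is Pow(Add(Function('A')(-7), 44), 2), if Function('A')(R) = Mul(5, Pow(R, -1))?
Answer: Rational(91809, 49) ≈ 1873.7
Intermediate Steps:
Pow(Add(Function('A')(-7), 44), 2) = Pow(Add(Mul(5, Pow(-7, -1)), 44), 2) = Pow(Add(Mul(5, Rational(-1, 7)), 44), 2) = Pow(Add(Rational(-5, 7), 44), 2) = Pow(Rational(303, 7), 2) = Rational(91809, 49)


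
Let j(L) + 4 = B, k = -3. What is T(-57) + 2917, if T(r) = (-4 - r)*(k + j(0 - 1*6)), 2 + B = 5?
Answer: 2705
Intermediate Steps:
B = 3 (B = -2 + 5 = 3)
j(L) = -1 (j(L) = -4 + 3 = -1)
T(r) = 16 + 4*r (T(r) = (-4 - r)*(-3 - 1) = (-4 - r)*(-4) = 16 + 4*r)
T(-57) + 2917 = (16 + 4*(-57)) + 2917 = (16 - 228) + 2917 = -212 + 2917 = 2705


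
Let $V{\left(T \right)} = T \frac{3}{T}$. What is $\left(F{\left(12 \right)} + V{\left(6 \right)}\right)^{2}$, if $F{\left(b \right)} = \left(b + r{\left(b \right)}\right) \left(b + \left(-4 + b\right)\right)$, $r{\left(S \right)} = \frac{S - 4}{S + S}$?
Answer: $\frac{561001}{9} \approx 62333.0$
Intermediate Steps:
$r{\left(S \right)} = \frac{-4 + S}{2 S}$
$V{\left(T \right)} = 3$
$F{\left(b \right)} = \left(-4 + 2 b\right) \left(b + \frac{-4 + b}{2 b}\right)$ ($F{\left(b \right)} = \left(b + \frac{-4 + b}{2 b}\right) \left(b + \left(-4 + b\right)\right) = \left(b + \frac{-4 + b}{2 b}\right) \left(-4 + 2 b\right) = \left(-4 + 2 b\right) \left(b + \frac{-4 + b}{2 b}\right)$)
$\left(F{\left(12 \right)} + V{\left(6 \right)}\right)^{2} = \left(\left(-6 - 36 + 2 \cdot 12^{2} + \frac{8}{12}\right) + 3\right)^{2} = \left(\left(-6 - 36 + 2 \cdot 144 + 8 \cdot \frac{1}{12}\right) + 3\right)^{2} = \left(\left(-6 - 36 + 288 + \frac{2}{3}\right) + 3\right)^{2} = \left(\frac{740}{3} + 3\right)^{2} = \left(\frac{749}{3}\right)^{2} = \frac{561001}{9}$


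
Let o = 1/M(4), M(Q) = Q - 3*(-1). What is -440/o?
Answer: -3080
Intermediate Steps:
M(Q) = 3 + Q (M(Q) = Q + 3 = 3 + Q)
o = 1/7 (o = 1/(3 + 4) = 1/7 ≈ 0.14286)
-440/o = -440/1/7 = -440*7 = -3080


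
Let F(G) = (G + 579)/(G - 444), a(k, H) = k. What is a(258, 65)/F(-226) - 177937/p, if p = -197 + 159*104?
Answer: -2887171301/5767667 ≈ -500.58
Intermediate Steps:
p = 16339 (p = -197 + 16536 = 16339)
F(G) = (579 + G)/(-444 + G)
a(258, 65)/F(-226) - 177937/p = 258/(((579 - 226)/(-444 - 226))) - 177937/16339 = 258/((353/(-670))) - 177937*1/16339 = 258/((-1/670*353)) - 177937/16339 = 258/(-353/670) - 177937/16339 = 258*(-670/353) - 177937/16339 = -172860/353 - 177937/16339 = -2887171301/5767667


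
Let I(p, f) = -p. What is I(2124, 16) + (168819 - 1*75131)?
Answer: 91564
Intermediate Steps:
I(2124, 16) + (168819 - 1*75131) = -1*2124 + (168819 - 1*75131) = -2124 + (168819 - 75131) = -2124 + 93688 = 91564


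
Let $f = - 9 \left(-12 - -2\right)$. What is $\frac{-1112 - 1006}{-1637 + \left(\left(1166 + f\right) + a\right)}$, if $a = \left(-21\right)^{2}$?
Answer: $- \frac{353}{10} \approx -35.3$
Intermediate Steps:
$f = 90$ ($f = - 9 \left(-12 + 2\right) = \left(-9\right) \left(-10\right) = 90$)
$a = 441$
$\frac{-1112 - 1006}{-1637 + \left(\left(1166 + f\right) + a\right)} = \frac{-1112 - 1006}{-1637 + \left(\left(1166 + 90\right) + 441\right)} = - \frac{2118}{-1637 + \left(1256 + 441\right)} = - \frac{2118}{-1637 + 1697} = - \frac{2118}{60} = \left(-2118\right) \frac{1}{60} = - \frac{353}{10}$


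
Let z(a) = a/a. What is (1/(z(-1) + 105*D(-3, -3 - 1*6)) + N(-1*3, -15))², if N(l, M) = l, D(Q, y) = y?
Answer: 8025889/891136 ≈ 9.0064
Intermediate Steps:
z(a) = 1
(1/(z(-1) + 105*D(-3, -3 - 1*6)) + N(-1*3, -15))² = (1/(1 + 105*(-3 - 1*6)) - 1*3)² = (1/(1 + 105*(-3 - 6)) - 3)² = (1/(1 + 105*(-9)) - 3)² = (1/(1 - 945) - 3)² = (1/(-944) - 3)² = (-1/944 - 3)² = (-2833/944)² = 8025889/891136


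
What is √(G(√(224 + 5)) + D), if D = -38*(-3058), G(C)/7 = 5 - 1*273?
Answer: 2*√28582 ≈ 338.12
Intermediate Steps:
G(C) = -1876 (G(C) = 7*(5 - 1*273) = 7*(5 - 273) = 7*(-268) = -1876)
D = 116204
√(G(√(224 + 5)) + D) = √(-1876 + 116204) = √114328 = 2*√28582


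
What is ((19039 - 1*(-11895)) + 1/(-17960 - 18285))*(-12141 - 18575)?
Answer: -34438866095564/36245 ≈ -9.5017e+8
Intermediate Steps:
((19039 - 1*(-11895)) + 1/(-17960 - 18285))*(-12141 - 18575) = ((19039 + 11895) + 1/(-36245))*(-30716) = (30934 - 1/36245)*(-30716) = (1121202829/36245)*(-30716) = -34438866095564/36245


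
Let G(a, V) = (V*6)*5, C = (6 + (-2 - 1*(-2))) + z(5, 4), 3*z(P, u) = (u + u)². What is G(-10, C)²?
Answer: 672400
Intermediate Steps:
z(P, u) = 4*u²/3 (z(P, u) = (u + u)²/3 = (2*u)²/3 = (4*u²)/3 = 4*u²/3)
C = 82/3 (C = (6 + (-2 - 1*(-2))) + (4/3)*4² = (6 + (-2 + 2)) + (4/3)*16 = (6 + 0) + 64/3 = 6 + 64/3 = 82/3 ≈ 27.333)
G(a, V) = 30*V (G(a, V) = (6*V)*5 = 30*V)
G(-10, C)² = (30*(82/3))² = 820² = 672400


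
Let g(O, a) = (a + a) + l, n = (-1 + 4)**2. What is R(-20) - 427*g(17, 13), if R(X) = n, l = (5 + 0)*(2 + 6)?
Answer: -28173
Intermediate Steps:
l = 40 (l = 5*8 = 40)
n = 9 (n = 3**2 = 9)
R(X) = 9
g(O, a) = 40 + 2*a (g(O, a) = (a + a) + 40 = 2*a + 40 = 40 + 2*a)
R(-20) - 427*g(17, 13) = 9 - 427*(40 + 2*13) = 9 - 427*(40 + 26) = 9 - 427*66 = 9 - 28182 = -28173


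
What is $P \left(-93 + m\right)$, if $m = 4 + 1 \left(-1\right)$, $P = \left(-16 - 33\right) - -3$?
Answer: $4140$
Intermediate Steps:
$P = -46$ ($P = \left(-16 - 33\right) + 3 = -49 + 3 = -46$)
$m = 3$ ($m = 4 - 1 = 3$)
$P \left(-93 + m\right) = - 46 \left(-93 + 3\right) = \left(-46\right) \left(-90\right) = 4140$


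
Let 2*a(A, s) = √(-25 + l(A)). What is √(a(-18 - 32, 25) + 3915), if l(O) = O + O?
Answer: √(15660 + 10*I*√5)/2 ≈ 62.57 + 0.044671*I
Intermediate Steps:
l(O) = 2*O
a(A, s) = √(-25 + 2*A)/2
√(a(-18 - 32, 25) + 3915) = √(√(-25 + 2*(-18 - 32))/2 + 3915) = √(√(-25 + 2*(-50))/2 + 3915) = √(√(-25 - 100)/2 + 3915) = √(√(-125)/2 + 3915) = √((5*I*√5)/2 + 3915) = √(5*I*√5/2 + 3915) = √(3915 + 5*I*√5/2)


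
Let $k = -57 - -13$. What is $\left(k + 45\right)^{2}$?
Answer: $1$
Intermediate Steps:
$k = -44$ ($k = -57 + 13 = -44$)
$\left(k + 45\right)^{2} = \left(-44 + 45\right)^{2} = 1^{2} = 1$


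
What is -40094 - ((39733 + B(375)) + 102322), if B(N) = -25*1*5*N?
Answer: -135274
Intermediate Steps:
B(N) = -125*N
-40094 - ((39733 + B(375)) + 102322) = -40094 - ((39733 - 125*375) + 102322) = -40094 - ((39733 - 46875) + 102322) = -40094 - (-7142 + 102322) = -40094 - 1*95180 = -40094 - 95180 = -135274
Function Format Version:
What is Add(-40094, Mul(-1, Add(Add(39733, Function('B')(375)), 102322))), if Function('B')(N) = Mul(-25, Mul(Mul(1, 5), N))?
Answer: -135274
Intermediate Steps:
Function('B')(N) = Mul(-125, N) (Function('B')(N) = Mul(-25, Mul(5, N)) = Mul(-125, N))
Add(-40094, Mul(-1, Add(Add(39733, Function('B')(375)), 102322))) = Add(-40094, Mul(-1, Add(Add(39733, Mul(-125, 375)), 102322))) = Add(-40094, Mul(-1, Add(Add(39733, -46875), 102322))) = Add(-40094, Mul(-1, Add(-7142, 102322))) = Add(-40094, Mul(-1, 95180)) = Add(-40094, -95180) = -135274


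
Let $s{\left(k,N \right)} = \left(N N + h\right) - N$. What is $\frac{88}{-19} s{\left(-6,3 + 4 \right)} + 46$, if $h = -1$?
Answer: $- \frac{2734}{19} \approx -143.89$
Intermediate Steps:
$s{\left(k,N \right)} = -1 + N^{2} - N$ ($s{\left(k,N \right)} = \left(N N - 1\right) - N = \left(N^{2} - 1\right) - N = \left(-1 + N^{2}\right) - N = -1 + N^{2} - N$)
$\frac{88}{-19} s{\left(-6,3 + 4 \right)} + 46 = \frac{88}{-19} \left(-1 + \left(3 + 4\right)^{2} - \left(3 + 4\right)\right) + 46 = 88 \left(- \frac{1}{19}\right) \left(-1 + 7^{2} - 7\right) + 46 = - \frac{88 \left(-1 + 49 - 7\right)}{19} + 46 = \left(- \frac{88}{19}\right) 41 + 46 = - \frac{3608}{19} + 46 = - \frac{2734}{19}$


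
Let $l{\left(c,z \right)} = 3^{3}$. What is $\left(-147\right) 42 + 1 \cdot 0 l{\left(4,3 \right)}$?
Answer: $-6174$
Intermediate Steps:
$l{\left(c,z \right)} = 27$
$\left(-147\right) 42 + 1 \cdot 0 l{\left(4,3 \right)} = \left(-147\right) 42 + 1 \cdot 0 \cdot 27 = -6174 + 0 \cdot 27 = -6174 + 0 = -6174$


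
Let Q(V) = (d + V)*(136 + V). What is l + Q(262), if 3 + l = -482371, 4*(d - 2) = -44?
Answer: -381680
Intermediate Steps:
d = -9 (d = 2 + (1/4)*(-44) = 2 - 11 = -9)
l = -482374 (l = -3 - 482371 = -482374)
Q(V) = (-9 + V)*(136 + V)
l + Q(262) = -482374 + (-1224 + 262**2 + 127*262) = -482374 + (-1224 + 68644 + 33274) = -482374 + 100694 = -381680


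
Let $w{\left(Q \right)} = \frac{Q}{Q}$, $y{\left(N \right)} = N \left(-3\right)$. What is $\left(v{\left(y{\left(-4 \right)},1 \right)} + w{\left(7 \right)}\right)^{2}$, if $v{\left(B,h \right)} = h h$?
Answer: $4$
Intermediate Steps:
$y{\left(N \right)} = - 3 N$
$w{\left(Q \right)} = 1$
$v{\left(B,h \right)} = h^{2}$
$\left(v{\left(y{\left(-4 \right)},1 \right)} + w{\left(7 \right)}\right)^{2} = \left(1^{2} + 1\right)^{2} = \left(1 + 1\right)^{2} = 2^{2} = 4$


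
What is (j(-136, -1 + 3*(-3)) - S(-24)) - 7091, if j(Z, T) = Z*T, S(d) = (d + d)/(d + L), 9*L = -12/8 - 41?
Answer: -2963791/517 ≈ -5732.7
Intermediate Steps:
L = -85/18 (L = (-12/8 - 41)/9 = (-12*⅛ - 41)/9 = (-3/2 - 41)/9 = (⅑)*(-85/2) = -85/18 ≈ -4.7222)
S(d) = 2*d/(-85/18 + d) (S(d) = (d + d)/(d - 85/18) = (2*d)/(-85/18 + d) = 2*d/(-85/18 + d))
j(Z, T) = T*Z
(j(-136, -1 + 3*(-3)) - S(-24)) - 7091 = ((-1 + 3*(-3))*(-136) - 36*(-24)/(-85 + 18*(-24))) - 7091 = ((-1 - 9)*(-136) - 36*(-24)/(-85 - 432)) - 7091 = (-10*(-136) - 36*(-24)/(-517)) - 7091 = (1360 - 36*(-24)*(-1)/517) - 7091 = (1360 - 1*864/517) - 7091 = (1360 - 864/517) - 7091 = 702256/517 - 7091 = -2963791/517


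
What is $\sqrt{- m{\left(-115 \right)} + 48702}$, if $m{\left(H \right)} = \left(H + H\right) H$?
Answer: $2 \sqrt{5563} \approx 149.17$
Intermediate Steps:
$m{\left(H \right)} = 2 H^{2}$ ($m{\left(H \right)} = 2 H H = 2 H^{2}$)
$\sqrt{- m{\left(-115 \right)} + 48702} = \sqrt{- 2 \left(-115\right)^{2} + 48702} = \sqrt{- 2 \cdot 13225 + 48702} = \sqrt{\left(-1\right) 26450 + 48702} = \sqrt{-26450 + 48702} = \sqrt{22252} = 2 \sqrt{5563}$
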